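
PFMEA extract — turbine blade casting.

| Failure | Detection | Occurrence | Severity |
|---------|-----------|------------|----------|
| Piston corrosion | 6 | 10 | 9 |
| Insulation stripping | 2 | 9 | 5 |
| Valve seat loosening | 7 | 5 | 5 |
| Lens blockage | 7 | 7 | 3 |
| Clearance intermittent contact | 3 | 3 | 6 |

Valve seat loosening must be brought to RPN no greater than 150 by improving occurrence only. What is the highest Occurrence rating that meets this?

4

Valve seat loosening: S=5, O=5, D=7 → current RPN = 175.
Fixed product = 35. Need 35 × O ≤ 150, so O ≤ 150/35 = 4.29.
Maximum integer Occurrence rating = 4 (gives RPN 140; O=5 would give 175 > 150).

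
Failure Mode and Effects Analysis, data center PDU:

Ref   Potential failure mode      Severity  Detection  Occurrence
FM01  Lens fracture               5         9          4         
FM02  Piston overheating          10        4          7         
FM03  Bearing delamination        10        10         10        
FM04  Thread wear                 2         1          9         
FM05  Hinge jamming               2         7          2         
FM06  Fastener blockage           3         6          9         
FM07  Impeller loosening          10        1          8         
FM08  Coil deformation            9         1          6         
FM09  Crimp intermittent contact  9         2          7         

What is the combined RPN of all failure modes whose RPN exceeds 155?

1622

RPN = Severity × Occurrence × Detection:
  FM01: 5 × 4 × 9 = 180
  FM02: 10 × 7 × 4 = 280
  FM03: 10 × 10 × 10 = 1000
  FM04: 2 × 9 × 1 = 18
  FM05: 2 × 2 × 7 = 28
  FM06: 3 × 9 × 6 = 162
  FM07: 10 × 8 × 1 = 80
  FM08: 9 × 6 × 1 = 54
  FM09: 9 × 7 × 2 = 126
RPN > 155: FM01 (180), FM02 (280), FM03 (1000), FM06 (162).
Sum: 180 + 280 + 1000 + 162 = 1622.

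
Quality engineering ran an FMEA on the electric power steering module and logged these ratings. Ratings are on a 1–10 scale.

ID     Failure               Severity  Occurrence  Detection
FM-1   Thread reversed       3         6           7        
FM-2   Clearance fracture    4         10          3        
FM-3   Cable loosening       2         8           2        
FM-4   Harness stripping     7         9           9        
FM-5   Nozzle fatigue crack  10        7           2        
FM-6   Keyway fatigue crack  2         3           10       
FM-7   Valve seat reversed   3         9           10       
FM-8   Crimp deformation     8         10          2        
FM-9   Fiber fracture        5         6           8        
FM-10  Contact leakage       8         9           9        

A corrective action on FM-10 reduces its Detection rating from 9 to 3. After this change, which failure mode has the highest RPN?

RPN = Severity × Occurrence × Detection:
  FM-1: 3 × 6 × 7 = 126
  FM-2: 4 × 10 × 3 = 120
  FM-3: 2 × 8 × 2 = 32
  FM-4: 7 × 9 × 9 = 567
  FM-5: 10 × 7 × 2 = 140
  FM-6: 2 × 3 × 10 = 60
  FM-7: 3 × 9 × 10 = 270
  FM-8: 8 × 10 × 2 = 160
  FM-9: 5 × 6 × 8 = 240
  FM-10: 8 × 9 × 9 = 648
After action: FM-10 → 8 × 9 × 3 = 216.
Revised RPNs: FM-4=567, FM-7=270, FM-9=240, FM-10=216, FM-8=160, FM-5=140, FM-1=126, FM-2=120, FM-6=60, FM-3=32.
Highest is now FM-4 (567).

FM-4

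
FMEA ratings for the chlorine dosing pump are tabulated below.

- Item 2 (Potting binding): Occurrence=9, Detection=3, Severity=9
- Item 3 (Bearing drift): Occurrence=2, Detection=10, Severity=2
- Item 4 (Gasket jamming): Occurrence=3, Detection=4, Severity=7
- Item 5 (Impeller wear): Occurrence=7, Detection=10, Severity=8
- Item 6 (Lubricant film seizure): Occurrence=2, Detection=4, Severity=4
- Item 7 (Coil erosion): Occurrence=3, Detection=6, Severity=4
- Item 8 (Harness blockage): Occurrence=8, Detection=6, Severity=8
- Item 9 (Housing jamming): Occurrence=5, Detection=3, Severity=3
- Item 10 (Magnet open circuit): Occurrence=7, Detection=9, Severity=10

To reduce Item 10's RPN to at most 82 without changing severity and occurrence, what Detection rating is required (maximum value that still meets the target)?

Item 10: S=10, O=7, D=9 → current RPN = 630.
Fixed product = 70. Need 70 × D ≤ 82, so D ≤ 82/70 = 1.17.
Maximum integer Detection rating = 1 (gives RPN 70; D=2 would give 140 > 82).

1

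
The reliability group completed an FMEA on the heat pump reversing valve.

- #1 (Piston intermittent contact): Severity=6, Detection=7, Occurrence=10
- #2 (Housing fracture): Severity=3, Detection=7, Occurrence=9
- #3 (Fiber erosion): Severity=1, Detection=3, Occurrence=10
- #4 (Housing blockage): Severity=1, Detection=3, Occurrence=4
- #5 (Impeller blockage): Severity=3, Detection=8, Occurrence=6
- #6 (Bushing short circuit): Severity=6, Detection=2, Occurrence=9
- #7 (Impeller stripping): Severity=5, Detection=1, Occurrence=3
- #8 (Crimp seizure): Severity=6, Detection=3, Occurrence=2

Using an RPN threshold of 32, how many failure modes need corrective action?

RPN = Severity × Occurrence × Detection:
  #1: 6 × 10 × 7 = 420
  #2: 3 × 9 × 7 = 189
  #3: 1 × 10 × 3 = 30
  #4: 1 × 4 × 3 = 12
  #5: 3 × 6 × 8 = 144
  #6: 6 × 9 × 2 = 108
  #7: 5 × 3 × 1 = 15
  #8: 6 × 2 × 3 = 36
Modes with RPN ≥ 32: #1 (420), #2 (189), #5 (144), #6 (108), #8 (36) → 5.

5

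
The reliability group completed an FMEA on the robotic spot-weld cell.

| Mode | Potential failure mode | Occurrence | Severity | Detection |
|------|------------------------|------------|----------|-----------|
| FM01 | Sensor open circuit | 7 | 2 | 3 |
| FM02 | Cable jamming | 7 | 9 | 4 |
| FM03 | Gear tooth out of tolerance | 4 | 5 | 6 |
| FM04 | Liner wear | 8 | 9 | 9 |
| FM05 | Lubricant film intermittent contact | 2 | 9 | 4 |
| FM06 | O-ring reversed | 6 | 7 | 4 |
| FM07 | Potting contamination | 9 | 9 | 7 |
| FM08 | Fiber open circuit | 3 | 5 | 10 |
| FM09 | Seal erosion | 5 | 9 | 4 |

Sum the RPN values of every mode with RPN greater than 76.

2085

RPN = Severity × Occurrence × Detection:
  FM01: 2 × 7 × 3 = 42
  FM02: 9 × 7 × 4 = 252
  FM03: 5 × 4 × 6 = 120
  FM04: 9 × 8 × 9 = 648
  FM05: 9 × 2 × 4 = 72
  FM06: 7 × 6 × 4 = 168
  FM07: 9 × 9 × 7 = 567
  FM08: 5 × 3 × 10 = 150
  FM09: 9 × 5 × 4 = 180
RPN > 76: FM02 (252), FM03 (120), FM04 (648), FM06 (168), FM07 (567), FM08 (150), FM09 (180).
Sum: 252 + 120 + 648 + 168 + 567 + 150 + 180 = 2085.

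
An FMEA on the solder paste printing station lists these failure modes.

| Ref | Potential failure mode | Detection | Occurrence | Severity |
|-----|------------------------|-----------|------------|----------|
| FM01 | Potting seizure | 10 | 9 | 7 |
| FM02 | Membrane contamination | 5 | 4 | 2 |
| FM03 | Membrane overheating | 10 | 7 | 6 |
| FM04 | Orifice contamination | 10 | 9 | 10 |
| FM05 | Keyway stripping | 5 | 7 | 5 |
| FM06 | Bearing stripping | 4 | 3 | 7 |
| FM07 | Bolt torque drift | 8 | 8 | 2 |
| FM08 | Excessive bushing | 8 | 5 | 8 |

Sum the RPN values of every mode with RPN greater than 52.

2657

RPN = Severity × Occurrence × Detection:
  FM01: 7 × 9 × 10 = 630
  FM02: 2 × 4 × 5 = 40
  FM03: 6 × 7 × 10 = 420
  FM04: 10 × 9 × 10 = 900
  FM05: 5 × 7 × 5 = 175
  FM06: 7 × 3 × 4 = 84
  FM07: 2 × 8 × 8 = 128
  FM08: 8 × 5 × 8 = 320
RPN > 52: FM01 (630), FM03 (420), FM04 (900), FM05 (175), FM06 (84), FM07 (128), FM08 (320).
Sum: 630 + 420 + 900 + 175 + 84 + 128 + 320 = 2657.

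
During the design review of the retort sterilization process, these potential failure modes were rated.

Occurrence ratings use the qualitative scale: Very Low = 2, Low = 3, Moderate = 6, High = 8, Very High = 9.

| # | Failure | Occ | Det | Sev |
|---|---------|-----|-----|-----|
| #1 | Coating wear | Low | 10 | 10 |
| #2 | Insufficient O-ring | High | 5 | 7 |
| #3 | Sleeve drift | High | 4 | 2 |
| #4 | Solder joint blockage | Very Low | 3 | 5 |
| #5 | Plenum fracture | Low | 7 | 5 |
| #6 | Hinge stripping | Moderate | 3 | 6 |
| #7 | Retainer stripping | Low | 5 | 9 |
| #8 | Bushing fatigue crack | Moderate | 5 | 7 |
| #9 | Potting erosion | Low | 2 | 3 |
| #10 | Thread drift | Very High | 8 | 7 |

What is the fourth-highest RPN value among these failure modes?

RPN = Severity × Occurrence × Detection:
  #1: 10 × 3 × 10 = 300
  #2: 7 × 8 × 5 = 280
  #3: 2 × 8 × 4 = 64
  #4: 5 × 2 × 3 = 30
  #5: 5 × 3 × 7 = 105
  #6: 6 × 6 × 3 = 108
  #7: 9 × 3 × 5 = 135
  #8: 7 × 6 × 5 = 210
  #9: 3 × 3 × 2 = 18
  #10: 7 × 9 × 8 = 504
Sorted descending: 504, 300, 280, 210, 135, 108, 105, 64, 30, 18.
The fourth-highest RPN is 210 (#8).

210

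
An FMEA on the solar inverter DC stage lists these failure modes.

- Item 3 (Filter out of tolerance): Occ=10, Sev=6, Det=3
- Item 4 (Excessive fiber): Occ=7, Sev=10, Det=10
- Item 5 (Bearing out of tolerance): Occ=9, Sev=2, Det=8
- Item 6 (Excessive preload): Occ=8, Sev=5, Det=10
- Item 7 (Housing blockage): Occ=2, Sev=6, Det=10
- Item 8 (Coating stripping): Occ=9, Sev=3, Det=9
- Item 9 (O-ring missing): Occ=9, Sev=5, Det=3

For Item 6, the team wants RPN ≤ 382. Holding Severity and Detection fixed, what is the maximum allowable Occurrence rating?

7

Item 6: S=5, O=8, D=10 → current RPN = 400.
Fixed product = 50. Need 50 × O ≤ 382, so O ≤ 382/50 = 7.64.
Maximum integer Occurrence rating = 7 (gives RPN 350; O=8 would give 400 > 382).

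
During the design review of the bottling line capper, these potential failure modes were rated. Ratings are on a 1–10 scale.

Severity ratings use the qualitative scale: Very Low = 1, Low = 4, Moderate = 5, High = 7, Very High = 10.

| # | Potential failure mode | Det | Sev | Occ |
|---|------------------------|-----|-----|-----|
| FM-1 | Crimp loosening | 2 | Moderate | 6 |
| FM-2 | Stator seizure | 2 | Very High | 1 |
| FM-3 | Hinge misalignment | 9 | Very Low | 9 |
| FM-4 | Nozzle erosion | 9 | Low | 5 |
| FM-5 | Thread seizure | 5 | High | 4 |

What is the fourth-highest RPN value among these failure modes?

60

RPN = Severity × Occurrence × Detection:
  FM-1: 5 × 6 × 2 = 60
  FM-2: 10 × 1 × 2 = 20
  FM-3: 1 × 9 × 9 = 81
  FM-4: 4 × 5 × 9 = 180
  FM-5: 7 × 4 × 5 = 140
Sorted descending: 180, 140, 81, 60, 20.
The fourth-highest RPN is 60 (FM-1).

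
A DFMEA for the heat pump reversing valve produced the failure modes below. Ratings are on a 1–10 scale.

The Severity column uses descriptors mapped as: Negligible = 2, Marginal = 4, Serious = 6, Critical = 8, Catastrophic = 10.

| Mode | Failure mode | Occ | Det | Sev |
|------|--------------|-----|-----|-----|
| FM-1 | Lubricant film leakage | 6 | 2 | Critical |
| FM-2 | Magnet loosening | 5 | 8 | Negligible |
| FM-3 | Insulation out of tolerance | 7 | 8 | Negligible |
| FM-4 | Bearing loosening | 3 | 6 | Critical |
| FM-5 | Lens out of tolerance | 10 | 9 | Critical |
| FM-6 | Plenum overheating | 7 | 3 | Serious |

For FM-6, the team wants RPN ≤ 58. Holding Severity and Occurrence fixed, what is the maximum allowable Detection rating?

FM-6: S=6, O=7, D=3 → current RPN = 126.
Fixed product = 42. Need 42 × D ≤ 58, so D ≤ 58/42 = 1.38.
Maximum integer Detection rating = 1 (gives RPN 42; D=2 would give 84 > 58).

1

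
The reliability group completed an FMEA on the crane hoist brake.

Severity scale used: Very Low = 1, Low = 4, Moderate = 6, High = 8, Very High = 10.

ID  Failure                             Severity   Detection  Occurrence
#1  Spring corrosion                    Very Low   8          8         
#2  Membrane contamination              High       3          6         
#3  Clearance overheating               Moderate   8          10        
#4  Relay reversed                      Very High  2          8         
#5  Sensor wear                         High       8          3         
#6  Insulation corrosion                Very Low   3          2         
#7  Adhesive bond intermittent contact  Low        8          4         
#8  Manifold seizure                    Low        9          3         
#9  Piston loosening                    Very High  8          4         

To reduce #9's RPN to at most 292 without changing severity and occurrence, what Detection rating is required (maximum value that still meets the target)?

7

#9: S=10, O=4, D=8 → current RPN = 320.
Fixed product = 40. Need 40 × D ≤ 292, so D ≤ 292/40 = 7.30.
Maximum integer Detection rating = 7 (gives RPN 280; D=8 would give 320 > 292).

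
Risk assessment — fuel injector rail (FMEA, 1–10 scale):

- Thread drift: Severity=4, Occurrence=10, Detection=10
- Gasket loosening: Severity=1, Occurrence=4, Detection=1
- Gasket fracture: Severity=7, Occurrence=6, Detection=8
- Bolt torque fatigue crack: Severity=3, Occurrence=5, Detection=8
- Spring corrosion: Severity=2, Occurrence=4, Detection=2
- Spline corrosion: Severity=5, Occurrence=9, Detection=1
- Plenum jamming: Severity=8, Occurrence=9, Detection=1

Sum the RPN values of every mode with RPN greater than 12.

989

RPN = Severity × Occurrence × Detection:
  Thread drift: 4 × 10 × 10 = 400
  Gasket loosening: 1 × 4 × 1 = 4
  Gasket fracture: 7 × 6 × 8 = 336
  Bolt torque fatigue crack: 3 × 5 × 8 = 120
  Spring corrosion: 2 × 4 × 2 = 16
  Spline corrosion: 5 × 9 × 1 = 45
  Plenum jamming: 8 × 9 × 1 = 72
RPN > 12: Thread drift (400), Gasket fracture (336), Bolt torque fatigue crack (120), Spring corrosion (16), Spline corrosion (45), Plenum jamming (72).
Sum: 400 + 336 + 120 + 16 + 45 + 72 = 989.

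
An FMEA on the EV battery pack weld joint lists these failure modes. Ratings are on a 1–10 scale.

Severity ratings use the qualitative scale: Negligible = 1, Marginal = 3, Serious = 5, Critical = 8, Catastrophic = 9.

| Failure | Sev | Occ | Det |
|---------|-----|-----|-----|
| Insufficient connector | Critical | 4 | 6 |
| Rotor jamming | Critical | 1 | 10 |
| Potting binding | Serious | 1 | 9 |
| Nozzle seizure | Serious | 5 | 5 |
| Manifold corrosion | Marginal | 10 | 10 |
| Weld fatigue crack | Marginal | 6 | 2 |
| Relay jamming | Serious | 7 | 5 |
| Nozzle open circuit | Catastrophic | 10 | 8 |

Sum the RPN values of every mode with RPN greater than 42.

1637

RPN = Severity × Occurrence × Detection:
  Insufficient connector: 8 × 4 × 6 = 192
  Rotor jamming: 8 × 1 × 10 = 80
  Potting binding: 5 × 1 × 9 = 45
  Nozzle seizure: 5 × 5 × 5 = 125
  Manifold corrosion: 3 × 10 × 10 = 300
  Weld fatigue crack: 3 × 6 × 2 = 36
  Relay jamming: 5 × 7 × 5 = 175
  Nozzle open circuit: 9 × 10 × 8 = 720
RPN > 42: Insufficient connector (192), Rotor jamming (80), Potting binding (45), Nozzle seizure (125), Manifold corrosion (300), Relay jamming (175), Nozzle open circuit (720).
Sum: 192 + 80 + 45 + 125 + 300 + 175 + 720 = 1637.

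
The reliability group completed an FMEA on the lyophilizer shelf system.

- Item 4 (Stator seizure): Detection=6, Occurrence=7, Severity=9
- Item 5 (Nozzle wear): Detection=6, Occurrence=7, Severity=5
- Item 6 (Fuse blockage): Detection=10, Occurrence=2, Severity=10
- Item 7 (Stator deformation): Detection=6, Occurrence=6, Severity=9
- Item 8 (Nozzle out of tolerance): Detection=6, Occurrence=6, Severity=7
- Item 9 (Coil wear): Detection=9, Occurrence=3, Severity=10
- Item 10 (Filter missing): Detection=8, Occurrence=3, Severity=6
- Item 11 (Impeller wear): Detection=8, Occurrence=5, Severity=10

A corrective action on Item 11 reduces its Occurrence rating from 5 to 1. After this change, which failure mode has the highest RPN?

Item 4

RPN = Severity × Occurrence × Detection:
  Item 4: 9 × 7 × 6 = 378
  Item 5: 5 × 7 × 6 = 210
  Item 6: 10 × 2 × 10 = 200
  Item 7: 9 × 6 × 6 = 324
  Item 8: 7 × 6 × 6 = 252
  Item 9: 10 × 3 × 9 = 270
  Item 10: 6 × 3 × 8 = 144
  Item 11: 10 × 5 × 8 = 400
After action: Item 11 → 10 × 1 × 8 = 80.
Revised RPNs: Item 4=378, Item 7=324, Item 9=270, Item 8=252, Item 5=210, Item 6=200, Item 10=144, Item 11=80.
Highest is now Item 4 (378).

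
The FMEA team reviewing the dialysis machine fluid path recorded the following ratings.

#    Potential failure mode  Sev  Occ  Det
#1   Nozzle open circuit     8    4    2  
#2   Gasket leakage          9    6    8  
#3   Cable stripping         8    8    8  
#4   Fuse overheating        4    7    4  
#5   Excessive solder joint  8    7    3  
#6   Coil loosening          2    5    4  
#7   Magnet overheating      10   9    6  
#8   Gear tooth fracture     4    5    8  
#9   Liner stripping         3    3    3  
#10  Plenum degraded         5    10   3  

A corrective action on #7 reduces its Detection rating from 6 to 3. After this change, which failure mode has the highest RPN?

RPN = Severity × Occurrence × Detection:
  #1: 8 × 4 × 2 = 64
  #2: 9 × 6 × 8 = 432
  #3: 8 × 8 × 8 = 512
  #4: 4 × 7 × 4 = 112
  #5: 8 × 7 × 3 = 168
  #6: 2 × 5 × 4 = 40
  #7: 10 × 9 × 6 = 540
  #8: 4 × 5 × 8 = 160
  #9: 3 × 3 × 3 = 27
  #10: 5 × 10 × 3 = 150
After action: #7 → 10 × 9 × 3 = 270.
Revised RPNs: #3=512, #2=432, #7=270, #5=168, #8=160, #10=150, #4=112, #1=64, #6=40, #9=27.
Highest is now #3 (512).

#3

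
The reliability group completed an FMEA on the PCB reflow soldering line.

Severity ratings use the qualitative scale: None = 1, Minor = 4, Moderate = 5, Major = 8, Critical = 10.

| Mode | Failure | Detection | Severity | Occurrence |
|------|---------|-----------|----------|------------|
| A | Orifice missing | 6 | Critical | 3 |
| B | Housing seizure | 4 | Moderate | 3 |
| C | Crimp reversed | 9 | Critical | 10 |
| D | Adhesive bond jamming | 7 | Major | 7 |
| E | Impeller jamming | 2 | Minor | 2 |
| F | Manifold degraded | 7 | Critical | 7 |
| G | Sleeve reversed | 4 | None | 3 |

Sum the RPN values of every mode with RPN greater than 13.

RPN = Severity × Occurrence × Detection:
  A: 10 × 3 × 6 = 180
  B: 5 × 3 × 4 = 60
  C: 10 × 10 × 9 = 900
  D: 8 × 7 × 7 = 392
  E: 4 × 2 × 2 = 16
  F: 10 × 7 × 7 = 490
  G: 1 × 3 × 4 = 12
RPN > 13: A (180), B (60), C (900), D (392), E (16), F (490).
Sum: 180 + 60 + 900 + 392 + 16 + 490 = 2038.

2038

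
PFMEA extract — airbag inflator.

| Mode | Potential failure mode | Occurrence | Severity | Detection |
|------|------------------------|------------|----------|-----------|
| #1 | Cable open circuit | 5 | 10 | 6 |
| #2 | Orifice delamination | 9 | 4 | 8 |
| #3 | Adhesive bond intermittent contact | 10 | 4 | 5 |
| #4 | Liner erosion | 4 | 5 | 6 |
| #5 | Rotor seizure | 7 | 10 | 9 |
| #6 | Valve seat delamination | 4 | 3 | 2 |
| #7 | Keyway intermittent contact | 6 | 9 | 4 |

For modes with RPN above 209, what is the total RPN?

RPN = Severity × Occurrence × Detection:
  #1: 10 × 5 × 6 = 300
  #2: 4 × 9 × 8 = 288
  #3: 4 × 10 × 5 = 200
  #4: 5 × 4 × 6 = 120
  #5: 10 × 7 × 9 = 630
  #6: 3 × 4 × 2 = 24
  #7: 9 × 6 × 4 = 216
RPN > 209: #1 (300), #2 (288), #5 (630), #7 (216).
Sum: 300 + 288 + 630 + 216 = 1434.

1434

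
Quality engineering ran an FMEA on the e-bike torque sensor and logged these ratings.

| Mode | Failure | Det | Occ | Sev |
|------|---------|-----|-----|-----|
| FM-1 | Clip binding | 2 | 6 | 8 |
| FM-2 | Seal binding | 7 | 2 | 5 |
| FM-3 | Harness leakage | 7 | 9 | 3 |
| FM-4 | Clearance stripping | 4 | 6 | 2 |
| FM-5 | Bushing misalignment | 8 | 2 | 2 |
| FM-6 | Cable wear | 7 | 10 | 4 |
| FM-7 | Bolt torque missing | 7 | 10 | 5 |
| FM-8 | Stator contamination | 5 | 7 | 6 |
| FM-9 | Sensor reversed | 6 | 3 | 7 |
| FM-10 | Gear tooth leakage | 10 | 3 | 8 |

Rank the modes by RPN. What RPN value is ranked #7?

RPN = Severity × Occurrence × Detection:
  FM-1: 8 × 6 × 2 = 96
  FM-2: 5 × 2 × 7 = 70
  FM-3: 3 × 9 × 7 = 189
  FM-4: 2 × 6 × 4 = 48
  FM-5: 2 × 2 × 8 = 32
  FM-6: 4 × 10 × 7 = 280
  FM-7: 5 × 10 × 7 = 350
  FM-8: 6 × 7 × 5 = 210
  FM-9: 7 × 3 × 6 = 126
  FM-10: 8 × 3 × 10 = 240
Sorted descending: 350, 280, 240, 210, 189, 126, 96, 70, 48, 32.
The seventh-highest RPN is 96 (FM-1).

96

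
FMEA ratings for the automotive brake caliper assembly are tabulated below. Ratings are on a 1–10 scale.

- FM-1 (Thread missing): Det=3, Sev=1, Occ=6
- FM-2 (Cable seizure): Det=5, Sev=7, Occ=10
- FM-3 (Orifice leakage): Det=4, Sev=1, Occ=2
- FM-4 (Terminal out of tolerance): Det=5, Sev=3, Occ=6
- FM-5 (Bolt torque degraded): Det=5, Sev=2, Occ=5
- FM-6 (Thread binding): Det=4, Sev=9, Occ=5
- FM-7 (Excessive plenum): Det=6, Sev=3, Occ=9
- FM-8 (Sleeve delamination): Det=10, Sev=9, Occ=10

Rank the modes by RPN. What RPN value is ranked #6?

50

RPN = Severity × Occurrence × Detection:
  FM-1: 1 × 6 × 3 = 18
  FM-2: 7 × 10 × 5 = 350
  FM-3: 1 × 2 × 4 = 8
  FM-4: 3 × 6 × 5 = 90
  FM-5: 2 × 5 × 5 = 50
  FM-6: 9 × 5 × 4 = 180
  FM-7: 3 × 9 × 6 = 162
  FM-8: 9 × 10 × 10 = 900
Sorted descending: 900, 350, 180, 162, 90, 50, 18, 8.
The sixth-highest RPN is 50 (FM-5).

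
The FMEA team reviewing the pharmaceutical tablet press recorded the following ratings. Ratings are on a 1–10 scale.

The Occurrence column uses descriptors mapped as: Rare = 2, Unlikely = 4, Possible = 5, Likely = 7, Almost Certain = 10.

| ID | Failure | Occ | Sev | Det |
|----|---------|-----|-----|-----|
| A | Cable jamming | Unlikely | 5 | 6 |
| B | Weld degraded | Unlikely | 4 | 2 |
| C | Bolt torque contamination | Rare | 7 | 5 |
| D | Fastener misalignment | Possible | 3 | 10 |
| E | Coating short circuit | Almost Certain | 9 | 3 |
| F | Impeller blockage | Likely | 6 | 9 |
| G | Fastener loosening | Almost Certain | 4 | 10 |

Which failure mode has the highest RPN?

RPN = Severity × Occurrence × Detection:
  A: 5 × 4 × 6 = 120
  B: 4 × 4 × 2 = 32
  C: 7 × 2 × 5 = 70
  D: 3 × 5 × 10 = 150
  E: 9 × 10 × 3 = 270
  F: 6 × 7 × 9 = 378
  G: 4 × 10 × 10 = 400
Highest RPN is 400 → G.

G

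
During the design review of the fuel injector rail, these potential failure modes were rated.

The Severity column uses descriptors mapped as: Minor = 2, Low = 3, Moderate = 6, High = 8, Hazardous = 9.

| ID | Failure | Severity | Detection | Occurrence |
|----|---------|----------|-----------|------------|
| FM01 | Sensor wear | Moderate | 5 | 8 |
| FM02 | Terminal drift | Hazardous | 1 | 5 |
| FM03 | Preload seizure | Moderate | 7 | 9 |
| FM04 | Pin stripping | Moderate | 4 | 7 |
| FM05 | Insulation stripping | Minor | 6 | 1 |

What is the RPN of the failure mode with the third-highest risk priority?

168

RPN = Severity × Occurrence × Detection:
  FM01: 6 × 8 × 5 = 240
  FM02: 9 × 5 × 1 = 45
  FM03: 6 × 9 × 7 = 378
  FM04: 6 × 7 × 4 = 168
  FM05: 2 × 1 × 6 = 12
Sorted descending: 378, 240, 168, 45, 12.
The third-highest RPN is 168 (FM04).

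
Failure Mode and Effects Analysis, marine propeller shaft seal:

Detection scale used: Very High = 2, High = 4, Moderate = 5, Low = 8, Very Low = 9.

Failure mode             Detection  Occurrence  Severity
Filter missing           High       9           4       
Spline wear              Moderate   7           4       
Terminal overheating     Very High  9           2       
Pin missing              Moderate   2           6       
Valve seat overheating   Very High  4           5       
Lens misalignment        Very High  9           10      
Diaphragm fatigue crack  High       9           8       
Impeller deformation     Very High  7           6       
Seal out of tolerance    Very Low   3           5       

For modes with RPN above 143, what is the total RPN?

612

RPN = Severity × Occurrence × Detection:
  Filter missing: 4 × 9 × 4 = 144
  Spline wear: 4 × 7 × 5 = 140
  Terminal overheating: 2 × 9 × 2 = 36
  Pin missing: 6 × 2 × 5 = 60
  Valve seat overheating: 5 × 4 × 2 = 40
  Lens misalignment: 10 × 9 × 2 = 180
  Diaphragm fatigue crack: 8 × 9 × 4 = 288
  Impeller deformation: 6 × 7 × 2 = 84
  Seal out of tolerance: 5 × 3 × 9 = 135
RPN > 143: Filter missing (144), Lens misalignment (180), Diaphragm fatigue crack (288).
Sum: 144 + 180 + 288 = 612.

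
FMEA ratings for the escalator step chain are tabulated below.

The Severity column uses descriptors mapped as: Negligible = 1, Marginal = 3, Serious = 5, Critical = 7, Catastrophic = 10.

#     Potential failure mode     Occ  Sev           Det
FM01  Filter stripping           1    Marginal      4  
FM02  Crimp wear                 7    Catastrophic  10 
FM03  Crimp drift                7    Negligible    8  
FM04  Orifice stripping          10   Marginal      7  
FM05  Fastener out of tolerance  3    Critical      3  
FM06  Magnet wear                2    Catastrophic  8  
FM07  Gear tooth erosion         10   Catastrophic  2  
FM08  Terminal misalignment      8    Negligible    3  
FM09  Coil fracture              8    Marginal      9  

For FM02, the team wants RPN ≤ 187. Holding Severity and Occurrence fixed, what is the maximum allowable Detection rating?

FM02: S=10, O=7, D=10 → current RPN = 700.
Fixed product = 70. Need 70 × D ≤ 187, so D ≤ 187/70 = 2.67.
Maximum integer Detection rating = 2 (gives RPN 140; D=3 would give 210 > 187).

2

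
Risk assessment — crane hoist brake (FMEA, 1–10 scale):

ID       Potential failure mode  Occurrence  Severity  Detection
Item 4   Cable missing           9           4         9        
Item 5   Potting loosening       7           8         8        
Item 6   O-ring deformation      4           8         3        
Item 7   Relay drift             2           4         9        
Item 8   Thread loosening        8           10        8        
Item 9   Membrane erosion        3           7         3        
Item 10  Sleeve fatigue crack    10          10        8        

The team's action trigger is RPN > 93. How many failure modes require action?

RPN = Severity × Occurrence × Detection:
  Item 4: 4 × 9 × 9 = 324
  Item 5: 8 × 7 × 8 = 448
  Item 6: 8 × 4 × 3 = 96
  Item 7: 4 × 2 × 9 = 72
  Item 8: 10 × 8 × 8 = 640
  Item 9: 7 × 3 × 3 = 63
  Item 10: 10 × 10 × 8 = 800
Modes with RPN > 93: Item 4 (324), Item 5 (448), Item 6 (96), Item 8 (640), Item 10 (800) → 5.

5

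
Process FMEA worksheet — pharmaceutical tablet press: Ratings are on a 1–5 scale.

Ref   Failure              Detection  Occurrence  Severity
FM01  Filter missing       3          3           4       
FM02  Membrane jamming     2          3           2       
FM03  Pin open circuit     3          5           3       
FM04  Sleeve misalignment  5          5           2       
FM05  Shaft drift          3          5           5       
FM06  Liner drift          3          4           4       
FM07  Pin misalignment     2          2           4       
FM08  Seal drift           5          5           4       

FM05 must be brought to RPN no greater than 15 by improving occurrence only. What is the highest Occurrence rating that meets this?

FM05: S=5, O=5, D=3 → current RPN = 75.
Fixed product = 15. Need 15 × O ≤ 15, so O ≤ 15/15 = 1.00.
Maximum integer Occurrence rating = 1 (gives RPN 15; O=2 would give 30 > 15).

1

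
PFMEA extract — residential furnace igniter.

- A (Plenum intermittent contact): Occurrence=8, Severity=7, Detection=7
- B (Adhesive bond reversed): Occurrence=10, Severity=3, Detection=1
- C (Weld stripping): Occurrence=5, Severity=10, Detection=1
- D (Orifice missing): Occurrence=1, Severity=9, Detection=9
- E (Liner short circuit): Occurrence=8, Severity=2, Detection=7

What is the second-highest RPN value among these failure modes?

112

RPN = Severity × Occurrence × Detection:
  A: 7 × 8 × 7 = 392
  B: 3 × 10 × 1 = 30
  C: 10 × 5 × 1 = 50
  D: 9 × 1 × 9 = 81
  E: 2 × 8 × 7 = 112
Sorted descending: 392, 112, 81, 50, 30.
The second-highest RPN is 112 (E).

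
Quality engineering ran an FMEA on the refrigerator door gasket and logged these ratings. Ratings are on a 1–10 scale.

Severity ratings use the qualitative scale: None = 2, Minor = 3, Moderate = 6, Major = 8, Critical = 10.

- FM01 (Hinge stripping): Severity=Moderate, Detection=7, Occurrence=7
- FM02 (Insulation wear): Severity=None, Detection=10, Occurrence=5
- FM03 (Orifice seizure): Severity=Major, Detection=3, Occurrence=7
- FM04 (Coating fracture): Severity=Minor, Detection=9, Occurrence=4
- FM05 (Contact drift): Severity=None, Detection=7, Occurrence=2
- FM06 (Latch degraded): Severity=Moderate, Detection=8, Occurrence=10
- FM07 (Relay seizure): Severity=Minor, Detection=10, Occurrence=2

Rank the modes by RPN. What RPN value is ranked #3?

168

RPN = Severity × Occurrence × Detection:
  FM01: 6 × 7 × 7 = 294
  FM02: 2 × 5 × 10 = 100
  FM03: 8 × 7 × 3 = 168
  FM04: 3 × 4 × 9 = 108
  FM05: 2 × 2 × 7 = 28
  FM06: 6 × 10 × 8 = 480
  FM07: 3 × 2 × 10 = 60
Sorted descending: 480, 294, 168, 108, 100, 60, 28.
The third-highest RPN is 168 (FM03).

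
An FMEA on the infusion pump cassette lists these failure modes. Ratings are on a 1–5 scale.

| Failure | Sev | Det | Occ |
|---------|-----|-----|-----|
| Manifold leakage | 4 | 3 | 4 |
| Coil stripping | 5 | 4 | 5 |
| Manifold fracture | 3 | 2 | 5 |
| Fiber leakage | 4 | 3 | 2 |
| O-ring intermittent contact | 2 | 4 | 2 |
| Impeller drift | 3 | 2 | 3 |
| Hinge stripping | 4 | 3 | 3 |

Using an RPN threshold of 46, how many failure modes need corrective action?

RPN = Severity × Occurrence × Detection:
  Manifold leakage: 4 × 4 × 3 = 48
  Coil stripping: 5 × 5 × 4 = 100
  Manifold fracture: 3 × 5 × 2 = 30
  Fiber leakage: 4 × 2 × 3 = 24
  O-ring intermittent contact: 2 × 2 × 4 = 16
  Impeller drift: 3 × 3 × 2 = 18
  Hinge stripping: 4 × 3 × 3 = 36
Modes with RPN ≥ 46: Manifold leakage (48), Coil stripping (100) → 2.

2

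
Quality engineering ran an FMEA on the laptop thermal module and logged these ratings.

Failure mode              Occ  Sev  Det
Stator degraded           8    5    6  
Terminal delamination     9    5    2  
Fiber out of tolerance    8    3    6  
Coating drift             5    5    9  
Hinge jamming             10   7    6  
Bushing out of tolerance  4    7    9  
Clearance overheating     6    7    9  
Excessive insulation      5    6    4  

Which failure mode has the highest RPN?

RPN = Severity × Occurrence × Detection:
  Stator degraded: 5 × 8 × 6 = 240
  Terminal delamination: 5 × 9 × 2 = 90
  Fiber out of tolerance: 3 × 8 × 6 = 144
  Coating drift: 5 × 5 × 9 = 225
  Hinge jamming: 7 × 10 × 6 = 420
  Bushing out of tolerance: 7 × 4 × 9 = 252
  Clearance overheating: 7 × 6 × 9 = 378
  Excessive insulation: 6 × 5 × 4 = 120
Highest RPN is 420 → Hinge jamming.

Hinge jamming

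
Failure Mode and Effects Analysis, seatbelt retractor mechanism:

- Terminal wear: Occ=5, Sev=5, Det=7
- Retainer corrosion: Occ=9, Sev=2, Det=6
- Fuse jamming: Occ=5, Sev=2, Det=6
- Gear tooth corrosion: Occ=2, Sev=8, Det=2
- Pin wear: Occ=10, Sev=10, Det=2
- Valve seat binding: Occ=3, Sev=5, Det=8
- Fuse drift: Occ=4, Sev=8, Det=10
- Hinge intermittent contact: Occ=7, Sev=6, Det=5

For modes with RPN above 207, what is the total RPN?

RPN = Severity × Occurrence × Detection:
  Terminal wear: 5 × 5 × 7 = 175
  Retainer corrosion: 2 × 9 × 6 = 108
  Fuse jamming: 2 × 5 × 6 = 60
  Gear tooth corrosion: 8 × 2 × 2 = 32
  Pin wear: 10 × 10 × 2 = 200
  Valve seat binding: 5 × 3 × 8 = 120
  Fuse drift: 8 × 4 × 10 = 320
  Hinge intermittent contact: 6 × 7 × 5 = 210
RPN > 207: Fuse drift (320), Hinge intermittent contact (210).
Sum: 320 + 210 = 530.

530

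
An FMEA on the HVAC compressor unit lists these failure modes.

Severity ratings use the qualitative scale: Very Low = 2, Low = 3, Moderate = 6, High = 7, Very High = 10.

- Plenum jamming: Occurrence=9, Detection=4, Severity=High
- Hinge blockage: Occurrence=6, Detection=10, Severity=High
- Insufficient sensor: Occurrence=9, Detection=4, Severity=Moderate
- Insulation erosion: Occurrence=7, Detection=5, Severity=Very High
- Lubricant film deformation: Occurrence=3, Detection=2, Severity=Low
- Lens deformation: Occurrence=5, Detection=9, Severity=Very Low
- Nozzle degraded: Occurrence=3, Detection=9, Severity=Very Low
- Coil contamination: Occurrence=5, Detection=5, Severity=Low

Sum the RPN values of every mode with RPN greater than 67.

1403

RPN = Severity × Occurrence × Detection:
  Plenum jamming: 7 × 9 × 4 = 252
  Hinge blockage: 7 × 6 × 10 = 420
  Insufficient sensor: 6 × 9 × 4 = 216
  Insulation erosion: 10 × 7 × 5 = 350
  Lubricant film deformation: 3 × 3 × 2 = 18
  Lens deformation: 2 × 5 × 9 = 90
  Nozzle degraded: 2 × 3 × 9 = 54
  Coil contamination: 3 × 5 × 5 = 75
RPN > 67: Plenum jamming (252), Hinge blockage (420), Insufficient sensor (216), Insulation erosion (350), Lens deformation (90), Coil contamination (75).
Sum: 252 + 420 + 216 + 350 + 90 + 75 = 1403.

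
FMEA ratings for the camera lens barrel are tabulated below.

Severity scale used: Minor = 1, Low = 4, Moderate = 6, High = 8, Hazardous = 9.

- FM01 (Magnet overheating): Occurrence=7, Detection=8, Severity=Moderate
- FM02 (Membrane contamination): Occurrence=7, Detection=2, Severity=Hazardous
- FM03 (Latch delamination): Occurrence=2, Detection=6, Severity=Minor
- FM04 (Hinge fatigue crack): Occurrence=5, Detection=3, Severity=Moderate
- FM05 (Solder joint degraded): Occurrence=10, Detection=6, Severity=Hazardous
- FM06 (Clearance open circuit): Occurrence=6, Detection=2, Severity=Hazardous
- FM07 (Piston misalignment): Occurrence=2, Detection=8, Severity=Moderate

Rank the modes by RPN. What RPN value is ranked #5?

RPN = Severity × Occurrence × Detection:
  FM01: 6 × 7 × 8 = 336
  FM02: 9 × 7 × 2 = 126
  FM03: 1 × 2 × 6 = 12
  FM04: 6 × 5 × 3 = 90
  FM05: 9 × 10 × 6 = 540
  FM06: 9 × 6 × 2 = 108
  FM07: 6 × 2 × 8 = 96
Sorted descending: 540, 336, 126, 108, 96, 90, 12.
The fifth-highest RPN is 96 (FM07).

96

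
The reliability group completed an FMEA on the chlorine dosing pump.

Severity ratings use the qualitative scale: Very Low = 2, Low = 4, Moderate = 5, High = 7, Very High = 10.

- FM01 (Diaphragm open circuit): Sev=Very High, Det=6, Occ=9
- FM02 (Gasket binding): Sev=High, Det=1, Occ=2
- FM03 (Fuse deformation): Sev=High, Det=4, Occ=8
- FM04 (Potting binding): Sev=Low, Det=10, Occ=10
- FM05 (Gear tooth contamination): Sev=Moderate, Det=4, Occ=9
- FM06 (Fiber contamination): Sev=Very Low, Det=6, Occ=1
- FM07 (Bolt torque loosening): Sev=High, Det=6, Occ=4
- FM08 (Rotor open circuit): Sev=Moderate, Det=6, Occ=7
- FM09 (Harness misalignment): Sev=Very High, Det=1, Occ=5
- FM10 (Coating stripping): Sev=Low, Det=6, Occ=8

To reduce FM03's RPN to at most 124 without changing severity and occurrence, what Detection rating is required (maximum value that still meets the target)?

2

FM03: S=7, O=8, D=4 → current RPN = 224.
Fixed product = 56. Need 56 × D ≤ 124, so D ≤ 124/56 = 2.21.
Maximum integer Detection rating = 2 (gives RPN 112; D=3 would give 168 > 124).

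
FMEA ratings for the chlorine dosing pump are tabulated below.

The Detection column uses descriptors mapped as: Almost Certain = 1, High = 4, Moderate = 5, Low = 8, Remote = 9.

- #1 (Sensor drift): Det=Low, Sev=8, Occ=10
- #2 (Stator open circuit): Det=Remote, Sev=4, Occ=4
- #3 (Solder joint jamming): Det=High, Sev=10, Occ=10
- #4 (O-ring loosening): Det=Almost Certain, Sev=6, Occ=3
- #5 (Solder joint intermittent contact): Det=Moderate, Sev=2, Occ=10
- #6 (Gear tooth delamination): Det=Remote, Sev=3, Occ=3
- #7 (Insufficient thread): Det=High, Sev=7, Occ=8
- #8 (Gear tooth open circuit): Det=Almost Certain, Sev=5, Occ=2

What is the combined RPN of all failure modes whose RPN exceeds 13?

1607

RPN = Severity × Occurrence × Detection:
  #1: 8 × 10 × 8 = 640
  #2: 4 × 4 × 9 = 144
  #3: 10 × 10 × 4 = 400
  #4: 6 × 3 × 1 = 18
  #5: 2 × 10 × 5 = 100
  #6: 3 × 3 × 9 = 81
  #7: 7 × 8 × 4 = 224
  #8: 5 × 2 × 1 = 10
RPN > 13: #1 (640), #2 (144), #3 (400), #4 (18), #5 (100), #6 (81), #7 (224).
Sum: 640 + 144 + 400 + 18 + 100 + 81 + 224 = 1607.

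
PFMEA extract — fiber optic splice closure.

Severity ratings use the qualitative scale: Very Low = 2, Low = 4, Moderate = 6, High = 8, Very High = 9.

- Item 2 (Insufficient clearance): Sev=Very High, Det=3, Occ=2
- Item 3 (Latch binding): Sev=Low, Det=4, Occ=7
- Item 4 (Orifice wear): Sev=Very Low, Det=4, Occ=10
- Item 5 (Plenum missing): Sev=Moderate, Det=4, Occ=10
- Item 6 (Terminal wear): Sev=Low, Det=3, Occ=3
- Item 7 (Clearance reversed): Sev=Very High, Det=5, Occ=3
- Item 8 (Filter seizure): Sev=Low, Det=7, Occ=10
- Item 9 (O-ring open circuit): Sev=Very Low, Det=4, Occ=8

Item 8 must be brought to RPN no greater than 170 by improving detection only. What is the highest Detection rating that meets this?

Item 8: S=4, O=10, D=7 → current RPN = 280.
Fixed product = 40. Need 40 × D ≤ 170, so D ≤ 170/40 = 4.25.
Maximum integer Detection rating = 4 (gives RPN 160; D=5 would give 200 > 170).

4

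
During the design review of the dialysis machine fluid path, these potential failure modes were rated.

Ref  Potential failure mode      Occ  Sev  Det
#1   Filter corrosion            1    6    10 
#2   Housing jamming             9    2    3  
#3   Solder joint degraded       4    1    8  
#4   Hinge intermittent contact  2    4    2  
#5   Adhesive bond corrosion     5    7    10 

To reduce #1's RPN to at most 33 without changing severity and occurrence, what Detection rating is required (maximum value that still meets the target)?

#1: S=6, O=1, D=10 → current RPN = 60.
Fixed product = 6. Need 6 × D ≤ 33, so D ≤ 33/6 = 5.50.
Maximum integer Detection rating = 5 (gives RPN 30; D=6 would give 36 > 33).

5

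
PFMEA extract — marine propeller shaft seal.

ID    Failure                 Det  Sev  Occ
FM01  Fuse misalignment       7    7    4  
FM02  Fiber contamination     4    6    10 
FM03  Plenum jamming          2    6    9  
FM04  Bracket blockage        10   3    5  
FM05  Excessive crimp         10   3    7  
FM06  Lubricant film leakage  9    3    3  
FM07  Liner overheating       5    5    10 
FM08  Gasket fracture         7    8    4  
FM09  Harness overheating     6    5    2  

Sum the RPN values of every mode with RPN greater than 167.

RPN = Severity × Occurrence × Detection:
  FM01: 7 × 4 × 7 = 196
  FM02: 6 × 10 × 4 = 240
  FM03: 6 × 9 × 2 = 108
  FM04: 3 × 5 × 10 = 150
  FM05: 3 × 7 × 10 = 210
  FM06: 3 × 3 × 9 = 81
  FM07: 5 × 10 × 5 = 250
  FM08: 8 × 4 × 7 = 224
  FM09: 5 × 2 × 6 = 60
RPN > 167: FM01 (196), FM02 (240), FM05 (210), FM07 (250), FM08 (224).
Sum: 196 + 240 + 210 + 250 + 224 = 1120.

1120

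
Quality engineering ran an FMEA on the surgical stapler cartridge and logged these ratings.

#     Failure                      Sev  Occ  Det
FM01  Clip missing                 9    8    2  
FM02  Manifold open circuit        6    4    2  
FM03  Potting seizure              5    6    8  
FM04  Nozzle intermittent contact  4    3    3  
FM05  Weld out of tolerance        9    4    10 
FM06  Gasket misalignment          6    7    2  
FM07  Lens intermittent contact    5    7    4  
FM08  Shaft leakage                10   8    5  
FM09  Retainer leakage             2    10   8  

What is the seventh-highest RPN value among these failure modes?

RPN = Severity × Occurrence × Detection:
  FM01: 9 × 8 × 2 = 144
  FM02: 6 × 4 × 2 = 48
  FM03: 5 × 6 × 8 = 240
  FM04: 4 × 3 × 3 = 36
  FM05: 9 × 4 × 10 = 360
  FM06: 6 × 7 × 2 = 84
  FM07: 5 × 7 × 4 = 140
  FM08: 10 × 8 × 5 = 400
  FM09: 2 × 10 × 8 = 160
Sorted descending: 400, 360, 240, 160, 144, 140, 84, 48, 36.
The seventh-highest RPN is 84 (FM06).

84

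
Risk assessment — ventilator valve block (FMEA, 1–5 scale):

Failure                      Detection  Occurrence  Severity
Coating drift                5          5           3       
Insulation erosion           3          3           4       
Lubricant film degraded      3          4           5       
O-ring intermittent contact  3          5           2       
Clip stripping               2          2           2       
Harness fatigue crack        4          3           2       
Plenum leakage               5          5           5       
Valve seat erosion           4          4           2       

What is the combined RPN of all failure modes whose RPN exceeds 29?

358

RPN = Severity × Occurrence × Detection:
  Coating drift: 3 × 5 × 5 = 75
  Insulation erosion: 4 × 3 × 3 = 36
  Lubricant film degraded: 5 × 4 × 3 = 60
  O-ring intermittent contact: 2 × 5 × 3 = 30
  Clip stripping: 2 × 2 × 2 = 8
  Harness fatigue crack: 2 × 3 × 4 = 24
  Plenum leakage: 5 × 5 × 5 = 125
  Valve seat erosion: 2 × 4 × 4 = 32
RPN > 29: Coating drift (75), Insulation erosion (36), Lubricant film degraded (60), O-ring intermittent contact (30), Plenum leakage (125), Valve seat erosion (32).
Sum: 75 + 36 + 60 + 30 + 125 + 32 = 358.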